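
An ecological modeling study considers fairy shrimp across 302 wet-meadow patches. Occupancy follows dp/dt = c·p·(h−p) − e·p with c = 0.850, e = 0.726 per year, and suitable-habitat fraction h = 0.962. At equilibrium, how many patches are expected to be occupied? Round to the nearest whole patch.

33

p* = h − e/c = 0.962 − 0.8541 = 0.1079.
Expected occupied patches = N × p* = 302 × 0.1079 = 32.58 ≈ 33.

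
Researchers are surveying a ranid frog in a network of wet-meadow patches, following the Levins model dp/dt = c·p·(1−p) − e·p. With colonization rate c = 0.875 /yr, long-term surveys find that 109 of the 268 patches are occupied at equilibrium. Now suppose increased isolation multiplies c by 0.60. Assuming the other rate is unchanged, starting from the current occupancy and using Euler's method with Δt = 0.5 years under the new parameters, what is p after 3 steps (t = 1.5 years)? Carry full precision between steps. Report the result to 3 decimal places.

Observed p* = 109/268 = 0.40672.
Balance c(1−p*) = e gives e = 0.875×(1 − 0.40672) = 0.51912.
Starting from p₀ = 0.40672; update p ← p + (dp/dt)·Δt with the new parameters.
step 1: Δp = -0.04223, p = 0.36449
step 2: Δp = -0.03380, p = 0.33069
step 3: Δp = -0.02773, p = 0.30295

0.303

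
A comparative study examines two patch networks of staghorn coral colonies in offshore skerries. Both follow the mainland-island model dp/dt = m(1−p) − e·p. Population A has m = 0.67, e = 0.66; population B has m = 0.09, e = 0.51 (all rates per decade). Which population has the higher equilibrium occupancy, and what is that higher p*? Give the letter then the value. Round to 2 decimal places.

A, 0.50

A: p*_A = m/(m+e) = 0.67/1.3300 = 0.5038.
B: p*_B = 0.09/0.6000 = 0.1500.
A is higher at 0.5038.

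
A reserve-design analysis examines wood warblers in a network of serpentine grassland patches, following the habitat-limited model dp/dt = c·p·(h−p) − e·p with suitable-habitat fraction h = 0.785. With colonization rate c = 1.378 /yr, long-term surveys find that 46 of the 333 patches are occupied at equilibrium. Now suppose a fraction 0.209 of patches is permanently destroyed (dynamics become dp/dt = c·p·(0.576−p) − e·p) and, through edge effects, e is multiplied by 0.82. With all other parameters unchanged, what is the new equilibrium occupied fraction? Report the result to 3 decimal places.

Observed p* = 46/333 = 0.13814.
Balance c(h−p*) = e gives e = 1.378×(0.785 − 0.13814) = 0.89137.
New p* = 0.576 − e/c = 0.576 − 0.73092/1.37800 = 0.04558.

0.046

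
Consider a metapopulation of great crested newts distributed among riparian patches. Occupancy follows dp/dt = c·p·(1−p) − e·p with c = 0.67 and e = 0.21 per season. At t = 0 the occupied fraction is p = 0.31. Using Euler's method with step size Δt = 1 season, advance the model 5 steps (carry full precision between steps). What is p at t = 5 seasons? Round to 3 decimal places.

Update rule: p ← p + [c·p·(1−p) − e·p]·Δt with Δt = 1.
  1  |  dp/dt·Δt = +0.078213  |  p_1 = 0.388213
  2  |  dp/dt·Δt = +0.077603  |  p_2 = 0.465816
  3  |  dp/dt·Δt = +0.068896  |  p_3 = 0.534711
  4  |  dp/dt·Δt = +0.054403  |  p_4 = 0.589115
  5  |  dp/dt·Δt = +0.038465  |  p_5 = 0.627580

0.628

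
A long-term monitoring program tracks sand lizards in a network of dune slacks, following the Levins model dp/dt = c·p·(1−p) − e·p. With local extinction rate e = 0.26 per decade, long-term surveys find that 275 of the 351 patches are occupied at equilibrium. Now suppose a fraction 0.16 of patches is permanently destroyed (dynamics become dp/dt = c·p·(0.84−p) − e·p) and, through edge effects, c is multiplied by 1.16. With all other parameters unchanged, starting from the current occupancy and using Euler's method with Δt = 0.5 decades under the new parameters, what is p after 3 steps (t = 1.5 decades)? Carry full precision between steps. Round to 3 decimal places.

0.669

Observed p* = 275/351 = 0.78348.
Balance c(1−p*) = e gives c = e/(1 − 0.78348) = 0.26/0.21652 = 1.20079.
Starting from p₀ = 0.78348; update p ← p + (dp/dt)·Δt with the new parameters.
p: 0.78348 → 0.71247  (Δp = -0.07101)
p: 0.71247 → 0.68313  (Δp = -0.02934)
p: 0.68313 → 0.66896  (Δp = -0.01417)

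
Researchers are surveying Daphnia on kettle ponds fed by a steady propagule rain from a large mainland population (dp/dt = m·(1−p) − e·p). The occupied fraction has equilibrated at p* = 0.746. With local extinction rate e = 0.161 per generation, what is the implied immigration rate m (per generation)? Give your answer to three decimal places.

At equilibrium m(1−p*) = e·p*, so m = e·p*/(1−p*).
m = 0.161 × 0.746 / 0.2540 = 0.1201/0.2540 = 0.4729.

0.473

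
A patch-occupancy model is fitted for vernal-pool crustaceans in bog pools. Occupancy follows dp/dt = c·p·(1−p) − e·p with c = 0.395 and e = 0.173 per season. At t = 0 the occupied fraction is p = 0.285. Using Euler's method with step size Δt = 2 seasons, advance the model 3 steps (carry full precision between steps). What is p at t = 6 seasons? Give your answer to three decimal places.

0.456

Update rule: p ← p + [c·p·(1−p) − e·p]·Δt with Δt = 2.
p: 0.28500 → 0.34737  (Δp = +0.06237)
p: 0.34737 → 0.40628  (Δp = +0.05891)
p: 0.40628 → 0.45627  (Δp = +0.04999)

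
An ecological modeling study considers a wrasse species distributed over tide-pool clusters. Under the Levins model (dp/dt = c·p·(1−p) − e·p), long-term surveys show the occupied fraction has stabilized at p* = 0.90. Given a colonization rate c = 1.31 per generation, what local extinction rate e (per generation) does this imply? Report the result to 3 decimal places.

At equilibrium c(1−p*) = e.
e = 1.31 × (1 − 0.90) = 1.31 × 0.1000 = 0.1310.

0.131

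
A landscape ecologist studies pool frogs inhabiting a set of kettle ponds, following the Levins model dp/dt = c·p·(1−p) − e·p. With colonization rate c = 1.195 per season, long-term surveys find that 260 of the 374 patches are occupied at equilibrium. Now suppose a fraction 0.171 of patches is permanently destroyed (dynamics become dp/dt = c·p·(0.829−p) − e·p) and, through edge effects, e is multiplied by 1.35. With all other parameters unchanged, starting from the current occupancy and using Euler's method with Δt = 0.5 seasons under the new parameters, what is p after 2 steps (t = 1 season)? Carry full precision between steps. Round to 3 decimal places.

Observed p* = 260/374 = 0.69519.
Balance c(1−p*) = e gives e = 1.195×(1 − 0.69519) = 0.36425.
Starting from p₀ = 0.69519; update p ← p + (dp/dt)·Δt with the new parameters.
  1  |  dp/dt·Δt = -0.115343  |  p_1 = 0.579844
  2  |  dp/dt·Δt = -0.056244  |  p_2 = 0.523600

0.524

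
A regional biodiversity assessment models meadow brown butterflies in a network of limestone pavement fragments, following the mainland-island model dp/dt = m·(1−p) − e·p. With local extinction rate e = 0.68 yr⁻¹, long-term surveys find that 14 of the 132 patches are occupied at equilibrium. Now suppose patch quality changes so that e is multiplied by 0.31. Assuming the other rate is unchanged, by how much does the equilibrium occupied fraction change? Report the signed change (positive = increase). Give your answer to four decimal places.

Observed p* = 14/132 = 0.10606.
Balance m(1−p*) = e·p* gives m = e·p*/(1−p*) = 0.68×0.10606/0.89394 = 0.08068.
New p* = m/(m+e) = 0.08068/(0.08068+0.21080) = 0.27679.
Δp* = 0.27679 − 0.10606 = +0.17073.

0.1707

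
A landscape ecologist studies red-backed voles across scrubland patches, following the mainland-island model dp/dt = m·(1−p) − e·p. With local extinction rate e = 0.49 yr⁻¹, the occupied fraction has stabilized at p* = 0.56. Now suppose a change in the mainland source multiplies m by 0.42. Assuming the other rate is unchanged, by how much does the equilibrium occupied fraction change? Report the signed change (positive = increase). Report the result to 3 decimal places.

-0.212

Balance m(1−p*) = e·p* gives m = e·p*/(1−p*) = 0.49×0.56000/0.44000 = 0.62364.
New p* = m/(m+e) = 0.26193/(0.26193+0.49000) = 0.34834.
Δp* = 0.34834 − 0.56000 = -0.21166.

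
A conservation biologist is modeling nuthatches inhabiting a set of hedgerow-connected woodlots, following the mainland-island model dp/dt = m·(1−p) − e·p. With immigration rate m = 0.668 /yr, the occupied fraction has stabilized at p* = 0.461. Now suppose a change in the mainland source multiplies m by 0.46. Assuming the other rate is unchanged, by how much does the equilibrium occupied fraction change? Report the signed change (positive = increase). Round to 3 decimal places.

-0.179

Balance m(1−p*) = e·p* gives e = m(1−p*)/p* = 0.668×0.53900/0.46100 = 0.78102.
New p* = m/(m+e) = 0.30728/(0.30728+0.78102) = 0.28235.
Δp* = 0.28235 − 0.46100 = -0.17865.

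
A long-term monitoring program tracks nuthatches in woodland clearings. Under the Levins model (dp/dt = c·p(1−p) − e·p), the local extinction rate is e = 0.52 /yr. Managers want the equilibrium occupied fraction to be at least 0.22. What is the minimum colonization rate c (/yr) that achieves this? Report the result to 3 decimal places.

p* = 1 − e/c ≥ 0.22 requires e/c ≤ 0.7800, i.e. c ≥ e/0.7800.
c_min = 0.52/0.7800 = 0.6667.

0.667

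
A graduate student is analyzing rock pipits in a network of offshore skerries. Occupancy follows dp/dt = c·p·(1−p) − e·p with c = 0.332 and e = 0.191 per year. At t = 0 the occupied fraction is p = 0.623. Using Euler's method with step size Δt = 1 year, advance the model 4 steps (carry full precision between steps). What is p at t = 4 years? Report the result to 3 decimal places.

0.510

Update rule: p ← p + [c·p·(1−p) − e·p]·Δt with Δt = 1.
t = 1: p = 0.62300 + (-0.04102) = 0.58198
t = 2: p = 0.58198 + (-0.03039) = 0.55159
t = 3: p = 0.55159 + (-0.02324) = 0.52836
t = 4: p = 0.52836 + (-0.01818) = 0.51017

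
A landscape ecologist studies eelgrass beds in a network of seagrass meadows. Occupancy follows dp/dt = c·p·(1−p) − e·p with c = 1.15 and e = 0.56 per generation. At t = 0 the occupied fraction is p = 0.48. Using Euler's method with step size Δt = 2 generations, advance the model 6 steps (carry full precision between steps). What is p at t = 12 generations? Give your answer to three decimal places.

Update rule: p ← p + [c·p·(1−p) − e·p]·Δt with Δt = 2.
p: 0.48000 → 0.51648  (Δp = +0.03648)
p: 0.51648 → 0.51240  (Δp = -0.00408)
p: 0.51240 → 0.51316  (Δp = +0.00076)
p: 0.51316 → 0.51302  (Δp = -0.00014)
p: 0.51302 → 0.51305  (Δp = +0.00002)
p: 0.51305 → 0.51304  (Δp = -0.00000)

0.513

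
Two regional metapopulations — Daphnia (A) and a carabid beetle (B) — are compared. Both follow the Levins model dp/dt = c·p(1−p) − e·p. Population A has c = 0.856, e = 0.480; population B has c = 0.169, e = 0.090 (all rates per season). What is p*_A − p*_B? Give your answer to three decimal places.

-0.028

A: p*_A = 1 − 0.480/0.856 = 0.4393.
B: p*_B = 1 − 0.090/0.169 = 0.4675.
p*_A − p*_B = 0.4393 − 0.4675 = -0.0282.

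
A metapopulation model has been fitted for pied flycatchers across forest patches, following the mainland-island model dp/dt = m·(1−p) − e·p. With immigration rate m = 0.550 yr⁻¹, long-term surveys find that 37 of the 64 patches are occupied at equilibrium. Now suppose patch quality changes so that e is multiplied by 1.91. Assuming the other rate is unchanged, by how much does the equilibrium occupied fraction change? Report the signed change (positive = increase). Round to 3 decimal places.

Observed p* = 37/64 = 0.57812.
Balance m(1−p*) = e·p* gives e = m(1−p*)/p* = 0.550×0.42188/0.57812 = 0.40136.
New p* = m/(m+e) = 0.55000/(0.55000+0.76660) = 0.41774.
Δp* = 0.41774 − 0.57812 = -0.16038.

-0.160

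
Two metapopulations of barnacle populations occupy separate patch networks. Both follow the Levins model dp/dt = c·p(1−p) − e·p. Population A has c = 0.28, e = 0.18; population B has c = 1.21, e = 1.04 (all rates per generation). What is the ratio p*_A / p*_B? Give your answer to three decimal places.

2.542

A: p*_A = 1 − 0.18/0.28 = 0.3571.
B: p*_B = 1 − 1.04/1.21 = 0.1405.
p*_A / p*_B = 0.3571/0.1405 = 2.5420.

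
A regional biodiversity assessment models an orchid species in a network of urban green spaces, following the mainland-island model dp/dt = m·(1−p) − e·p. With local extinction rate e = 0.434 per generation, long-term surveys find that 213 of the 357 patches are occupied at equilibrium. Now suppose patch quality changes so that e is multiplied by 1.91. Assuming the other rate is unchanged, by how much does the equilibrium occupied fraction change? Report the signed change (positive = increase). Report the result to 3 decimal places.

-0.160

Observed p* = 213/357 = 0.59664.
Balance m(1−p*) = e·p* gives m = e·p*/(1−p*) = 0.434×0.59664/0.40336 = 0.64196.
New p* = m/(m+e) = 0.64196/(0.64196+0.82894) = 0.43644.
Δp* = 0.43644 − 0.59664 = -0.16020.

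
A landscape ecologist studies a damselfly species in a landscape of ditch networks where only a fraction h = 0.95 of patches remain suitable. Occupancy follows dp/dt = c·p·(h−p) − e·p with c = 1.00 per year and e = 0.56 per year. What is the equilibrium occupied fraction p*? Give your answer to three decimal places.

0.390

Setting dp/dt = 0 and dividing by p* gives c·(h−p*) = e.
So p* = h − e/c = 0.95 − 0.56/1.00 = 0.95 − 0.5600 = 0.3900.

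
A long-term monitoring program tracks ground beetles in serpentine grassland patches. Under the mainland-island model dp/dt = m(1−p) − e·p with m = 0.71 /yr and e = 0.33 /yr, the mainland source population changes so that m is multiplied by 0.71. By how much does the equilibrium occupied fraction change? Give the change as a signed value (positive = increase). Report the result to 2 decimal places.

Before: p* = 0.71/(0.71+0.33) = 0.6827.
After: m = 0.5041, e = 0.33; p* = 0.5041/0.8341 = 0.6044.
Δp* = 0.6044 − 0.6827 = -0.0783.

-0.08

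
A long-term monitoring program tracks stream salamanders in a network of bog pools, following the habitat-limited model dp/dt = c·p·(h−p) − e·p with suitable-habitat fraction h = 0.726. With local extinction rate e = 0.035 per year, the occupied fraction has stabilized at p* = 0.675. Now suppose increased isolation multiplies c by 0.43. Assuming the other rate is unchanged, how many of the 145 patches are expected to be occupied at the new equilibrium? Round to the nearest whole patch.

Balance c(h−p*) = e gives c = e/(0.726 − 0.67500) = 0.035/0.05100 = 0.68627.
New p* = 0.726 − e/c = 0.726 − 0.03500/0.29510 = 0.60740.
Expected occupied = 145 × 0.60740 = 88.07 ≈ 88.

88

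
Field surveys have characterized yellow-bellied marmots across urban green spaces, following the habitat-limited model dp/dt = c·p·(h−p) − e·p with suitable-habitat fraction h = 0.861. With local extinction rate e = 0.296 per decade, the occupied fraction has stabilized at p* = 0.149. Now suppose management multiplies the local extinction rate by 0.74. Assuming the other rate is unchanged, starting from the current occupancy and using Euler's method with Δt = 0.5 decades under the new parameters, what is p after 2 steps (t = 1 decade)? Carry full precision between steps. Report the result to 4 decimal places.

0.1605

Balance c(h−p*) = e gives c = e/(0.861 − 0.14900) = 0.296/0.71200 = 0.41573.
Starting from p₀ = 0.14900; update p ← p + (dp/dt)·Δt with the new parameters.
step 1: Δp = +0.00573, p = 0.15473
step 2: Δp = +0.00577, p = 0.16050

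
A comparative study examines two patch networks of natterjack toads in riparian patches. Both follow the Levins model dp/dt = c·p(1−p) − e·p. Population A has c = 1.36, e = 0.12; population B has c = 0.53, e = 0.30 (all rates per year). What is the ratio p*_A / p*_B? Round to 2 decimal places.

2.10

A: p*_A = 1 − 0.12/1.36 = 0.9118.
B: p*_B = 1 − 0.30/0.53 = 0.4340.
p*_A / p*_B = 0.9118/0.4340 = 2.1010.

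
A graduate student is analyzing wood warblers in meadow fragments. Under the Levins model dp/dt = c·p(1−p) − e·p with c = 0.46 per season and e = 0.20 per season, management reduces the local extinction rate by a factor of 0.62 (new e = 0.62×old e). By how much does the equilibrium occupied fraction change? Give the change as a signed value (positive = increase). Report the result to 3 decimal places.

0.165

Before: p* = 1 − 0.20/0.46 = 0.5652.
After the change, c = 0.46, e = 0.124, so p* = 1 − 0.124/0.46 = 0.7304.
Δp* = 0.7304 − 0.5652 = +0.1652.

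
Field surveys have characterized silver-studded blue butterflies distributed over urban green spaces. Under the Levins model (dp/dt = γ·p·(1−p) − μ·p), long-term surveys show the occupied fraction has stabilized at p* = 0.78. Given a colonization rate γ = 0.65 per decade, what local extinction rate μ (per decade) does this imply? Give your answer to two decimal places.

At equilibrium γ(1−p*) = μ.
μ = 0.65 × (1 − 0.78) = 0.65 × 0.2200 = 0.1430.

0.14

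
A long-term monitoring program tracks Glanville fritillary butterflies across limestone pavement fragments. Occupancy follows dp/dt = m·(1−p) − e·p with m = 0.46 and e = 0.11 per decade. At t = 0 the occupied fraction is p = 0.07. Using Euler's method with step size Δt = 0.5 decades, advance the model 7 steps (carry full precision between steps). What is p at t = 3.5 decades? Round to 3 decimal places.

0.737

Update rule: p ← p + [m·(1−p) − e·p]·Δt with Δt = 0.5.
t = 0.5: p = 0.07000 + (+0.21005) = 0.28005
t = 1: p = 0.28005 + (+0.15019) = 0.43024
t = 1.5: p = 0.43024 + (+0.10738) = 0.53762
t = 2: p = 0.53762 + (+0.07678) = 0.61440
t = 2.5: p = 0.61440 + (+0.05490) = 0.66929
t = 3: p = 0.66929 + (+0.03925) = 0.70855
t = 3.5: p = 0.70855 + (+0.02806) = 0.73661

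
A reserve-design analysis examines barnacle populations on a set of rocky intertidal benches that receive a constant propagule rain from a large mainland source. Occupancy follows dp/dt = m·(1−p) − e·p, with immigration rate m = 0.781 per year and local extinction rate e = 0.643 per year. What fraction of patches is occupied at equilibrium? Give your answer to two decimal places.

Setting dp/dt = 0: m − m·p* = e·p*, so m = (m+e)·p*.
p* = m/(m+e) = 0.781/(0.781+0.643) = 0.781/1.4240 = 0.5485.

0.55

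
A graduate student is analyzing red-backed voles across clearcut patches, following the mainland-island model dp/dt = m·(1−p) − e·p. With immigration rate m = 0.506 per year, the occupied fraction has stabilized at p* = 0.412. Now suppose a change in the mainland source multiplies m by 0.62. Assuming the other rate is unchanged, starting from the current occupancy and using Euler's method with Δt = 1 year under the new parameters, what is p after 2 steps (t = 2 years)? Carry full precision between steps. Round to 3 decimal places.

0.303

Balance m(1−p*) = e·p* gives e = m(1−p*)/p* = 0.506×0.58800/0.41200 = 0.72216.
Starting from p₀ = 0.41200; update p ← p + (dp/dt)·Δt with the new parameters.
  1  |  dp/dt·Δt = -0.113061  |  p_1 = 0.298939
  2  |  dp/dt·Δt = +0.004056  |  p_2 = 0.302995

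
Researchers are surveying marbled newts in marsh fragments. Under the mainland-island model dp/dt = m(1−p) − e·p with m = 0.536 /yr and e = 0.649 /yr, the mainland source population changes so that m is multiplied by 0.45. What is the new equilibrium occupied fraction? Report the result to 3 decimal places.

0.271

Before: p* = 0.536/(0.536+0.649) = 0.4523.
After: m = 0.2412, e = 0.649; p* = 0.2412/0.8902 = 0.2710.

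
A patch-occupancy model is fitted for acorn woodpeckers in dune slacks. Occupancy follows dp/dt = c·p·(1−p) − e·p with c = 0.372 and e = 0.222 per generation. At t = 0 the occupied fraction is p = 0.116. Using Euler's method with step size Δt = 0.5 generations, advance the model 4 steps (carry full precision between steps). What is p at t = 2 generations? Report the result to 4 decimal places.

0.1419

Update rule: p ← p + [c·p·(1−p) − e·p]·Δt with Δt = 0.5.
  1  |  dp/dt·Δt = +0.006197  |  p_1 = 0.122197
  2  |  dp/dt·Δt = +0.006387  |  p_2 = 0.128585
  3  |  dp/dt·Δt = +0.006569  |  p_3 = 0.135153
  4  |  dp/dt·Δt = +0.006739  |  p_4 = 0.141892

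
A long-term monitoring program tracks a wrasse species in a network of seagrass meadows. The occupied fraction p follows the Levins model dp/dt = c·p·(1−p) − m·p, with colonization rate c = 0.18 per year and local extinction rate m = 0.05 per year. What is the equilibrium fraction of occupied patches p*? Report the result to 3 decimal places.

Setting dp/dt = 0 and dividing through by p* gives c·(1−p*) = m.
So p* = 1 − m/c = 1 − 0.05/0.18 = 1 − 0.2778 = 0.7222.

0.722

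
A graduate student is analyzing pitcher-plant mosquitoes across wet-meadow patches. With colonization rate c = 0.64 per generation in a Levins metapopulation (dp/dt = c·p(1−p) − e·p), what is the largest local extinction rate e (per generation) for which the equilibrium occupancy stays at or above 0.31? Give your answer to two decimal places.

0.44

1 − e/c ≥ 0.31 ⇒ e ≤ c(1 − 0.31) = 0.64 × 0.6900.
e_max = 0.4416.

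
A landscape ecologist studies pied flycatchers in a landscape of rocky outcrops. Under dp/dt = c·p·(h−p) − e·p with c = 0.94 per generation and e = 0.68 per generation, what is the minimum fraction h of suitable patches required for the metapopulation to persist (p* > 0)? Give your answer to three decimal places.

p* = h − e/c is positive only when h > e/c.
h_min = e/c = 0.68/0.94 = 0.7234.

0.723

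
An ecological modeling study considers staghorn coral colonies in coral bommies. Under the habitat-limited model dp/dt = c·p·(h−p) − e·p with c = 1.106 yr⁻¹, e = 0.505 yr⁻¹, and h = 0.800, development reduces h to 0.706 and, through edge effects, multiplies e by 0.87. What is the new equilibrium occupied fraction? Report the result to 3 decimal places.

0.309

Before: p* = h − e/c = 0.800 − 0.505/1.106 = 0.800 − 0.4566 = 0.3434.
After: c = 1.106, e = 0.43935, h = 0.706; p* = 0.706 − 0.43935/1.106 = 0.3088.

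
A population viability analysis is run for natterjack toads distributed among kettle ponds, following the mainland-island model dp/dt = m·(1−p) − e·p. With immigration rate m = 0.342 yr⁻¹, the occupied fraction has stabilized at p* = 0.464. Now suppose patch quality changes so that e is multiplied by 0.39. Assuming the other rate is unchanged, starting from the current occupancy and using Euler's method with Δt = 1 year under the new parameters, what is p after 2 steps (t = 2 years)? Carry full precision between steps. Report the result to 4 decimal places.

0.6322

Balance m(1−p*) = e·p* gives e = m(1−p*)/p* = 0.342×0.53600/0.46400 = 0.39507.
Starting from p₀ = 0.46400; update p ← p + (dp/dt)·Δt with the new parameters.
t = 1: p = 0.46400 + (+0.11182) = 0.57582
t = 2: p = 0.57582 + (+0.05635) = 0.63217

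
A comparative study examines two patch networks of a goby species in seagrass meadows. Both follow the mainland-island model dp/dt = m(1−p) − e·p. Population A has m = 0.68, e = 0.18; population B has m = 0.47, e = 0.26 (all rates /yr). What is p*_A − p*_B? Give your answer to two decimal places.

0.15

A: p*_A = m/(m+e) = 0.68/0.8600 = 0.7907.
B: p*_B = 0.47/0.7300 = 0.6438.
p*_A − p*_B = 0.7907 − 0.6438 = 0.1469.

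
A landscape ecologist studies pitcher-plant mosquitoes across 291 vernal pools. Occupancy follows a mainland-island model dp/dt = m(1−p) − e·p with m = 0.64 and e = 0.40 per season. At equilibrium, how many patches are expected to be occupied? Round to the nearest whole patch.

p* = m/(m+e) = 0.64/1.0400 = 0.6154.
Expected occupied patches = N × p* = 291 × 0.6154 = 179.08 ≈ 179.

179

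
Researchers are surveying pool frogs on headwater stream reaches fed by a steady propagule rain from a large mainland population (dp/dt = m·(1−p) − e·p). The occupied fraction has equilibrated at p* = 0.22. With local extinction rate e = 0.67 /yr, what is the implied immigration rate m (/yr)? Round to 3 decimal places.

0.189

At equilibrium m(1−p*) = e·p*, so m = e·p*/(1−p*).
m = 0.67 × 0.22 / 0.7800 = 0.1474/0.7800 = 0.1890.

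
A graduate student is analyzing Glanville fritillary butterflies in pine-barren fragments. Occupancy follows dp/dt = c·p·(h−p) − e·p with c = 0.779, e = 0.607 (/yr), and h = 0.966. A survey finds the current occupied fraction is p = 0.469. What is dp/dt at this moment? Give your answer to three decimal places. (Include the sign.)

Colonization term: c·p·(h−p) = 0.779×0.469×0.4970 = 0.18158.
Extinction term: e·p = 0.28468.
dp/dt = 0.18158 − 0.28468 = -0.10310.

-0.103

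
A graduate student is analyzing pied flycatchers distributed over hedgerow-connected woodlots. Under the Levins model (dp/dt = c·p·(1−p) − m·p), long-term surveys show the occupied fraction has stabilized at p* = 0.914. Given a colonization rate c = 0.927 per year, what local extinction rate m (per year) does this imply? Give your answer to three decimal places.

0.080

At equilibrium c(1−p*) = m.
m = 0.927 × (1 − 0.914) = 0.927 × 0.0860 = 0.0797.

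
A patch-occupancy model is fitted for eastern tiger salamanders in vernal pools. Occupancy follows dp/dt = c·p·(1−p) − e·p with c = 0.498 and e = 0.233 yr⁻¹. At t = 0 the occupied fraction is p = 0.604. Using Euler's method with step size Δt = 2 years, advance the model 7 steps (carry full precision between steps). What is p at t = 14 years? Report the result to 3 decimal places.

0.532

Update rule: p ← p + [c·p·(1−p) − e·p]·Δt with Δt = 2.
  1  |  dp/dt·Δt = -0.043237  |  p_1 = 0.560763
  2  |  dp/dt·Δt = -0.015993  |  p_2 = 0.544770
  3  |  dp/dt·Δt = -0.006859  |  p_3 = 0.537911
  4  |  dp/dt·Δt = -0.003098  |  p_4 = 0.534813
  5  |  dp/dt·Δt = -0.001430  |  p_5 = 0.533383
  6  |  dp/dt·Δt = -0.000666  |  p_6 = 0.532717
  7  |  dp/dt·Δt = -0.000312  |  p_7 = 0.532405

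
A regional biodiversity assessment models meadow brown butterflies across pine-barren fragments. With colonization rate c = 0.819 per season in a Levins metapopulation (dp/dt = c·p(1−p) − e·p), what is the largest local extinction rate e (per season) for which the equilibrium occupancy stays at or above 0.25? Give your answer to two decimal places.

1 − e/c ≥ 0.25 ⇒ e ≤ c(1 − 0.25) = 0.819 × 0.7500.
e_max = 0.6142.

0.61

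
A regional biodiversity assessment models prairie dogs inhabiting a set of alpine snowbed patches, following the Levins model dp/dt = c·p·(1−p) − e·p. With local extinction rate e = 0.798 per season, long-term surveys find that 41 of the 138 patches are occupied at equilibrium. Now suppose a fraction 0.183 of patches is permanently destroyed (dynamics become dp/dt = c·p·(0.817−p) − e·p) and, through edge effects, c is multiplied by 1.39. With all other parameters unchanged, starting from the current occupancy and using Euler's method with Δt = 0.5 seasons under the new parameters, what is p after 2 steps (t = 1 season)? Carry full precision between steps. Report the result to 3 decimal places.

Observed p* = 41/138 = 0.29710.
Balance c(1−p*) = e gives c = e/(1 − 0.29710) = 0.798/0.70290 = 1.13530.
Starting from p₀ = 0.29710; update p ← p + (dp/dt)·Δt with the new parameters.
p: 0.29710 → 0.30043  (Δp = +0.00333)
p: 0.30043 → 0.30301  (Δp = +0.00258)

0.303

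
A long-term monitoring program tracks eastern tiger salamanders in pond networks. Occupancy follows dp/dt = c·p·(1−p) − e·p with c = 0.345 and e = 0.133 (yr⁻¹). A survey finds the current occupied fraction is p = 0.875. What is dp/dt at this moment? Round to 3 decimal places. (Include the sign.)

-0.079

Colonization term: c·p·(1−p) = 0.345×0.875×0.1250 = 0.03773.
Extinction term: e·p = 0.11638.
dp/dt = 0.03773 − 0.11638 = -0.07864.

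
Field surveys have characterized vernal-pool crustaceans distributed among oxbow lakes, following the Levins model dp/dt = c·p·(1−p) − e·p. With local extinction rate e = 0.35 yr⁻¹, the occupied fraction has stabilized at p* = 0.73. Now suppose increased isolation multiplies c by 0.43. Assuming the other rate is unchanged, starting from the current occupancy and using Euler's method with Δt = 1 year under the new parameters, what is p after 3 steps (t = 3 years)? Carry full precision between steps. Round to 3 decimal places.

Balance c(1−p*) = e gives c = e/(1 − 0.73000) = 0.35/0.27000 = 1.29630.
Starting from p₀ = 0.73000; update p ← p + (dp/dt)·Δt with the new parameters.
step 1: Δp = -0.14564, p = 0.58437
step 2: Δp = -0.06914, p = 0.51522
step 3: Δp = -0.04110, p = 0.47412

0.474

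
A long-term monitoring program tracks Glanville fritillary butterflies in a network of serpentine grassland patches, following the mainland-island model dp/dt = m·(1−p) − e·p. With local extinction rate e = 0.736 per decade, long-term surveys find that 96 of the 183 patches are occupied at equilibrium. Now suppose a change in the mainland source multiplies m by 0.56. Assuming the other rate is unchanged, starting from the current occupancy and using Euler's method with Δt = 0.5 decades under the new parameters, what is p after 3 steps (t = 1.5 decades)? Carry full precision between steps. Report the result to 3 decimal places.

Observed p* = 96/183 = 0.52459.
Balance m(1−p*) = e·p* gives m = e·p*/(1−p*) = 0.736×0.52459/0.47541 = 0.81214.
Starting from p₀ = 0.52459; update p ← p + (dp/dt)·Δt with the new parameters.
  1  |  dp/dt·Δt = -0.084942  |  p_1 = 0.439649
  2  |  dp/dt·Δt = -0.034368  |  p_2 = 0.405281
  3  |  dp/dt·Δt = -0.013905  |  p_3 = 0.391376

0.391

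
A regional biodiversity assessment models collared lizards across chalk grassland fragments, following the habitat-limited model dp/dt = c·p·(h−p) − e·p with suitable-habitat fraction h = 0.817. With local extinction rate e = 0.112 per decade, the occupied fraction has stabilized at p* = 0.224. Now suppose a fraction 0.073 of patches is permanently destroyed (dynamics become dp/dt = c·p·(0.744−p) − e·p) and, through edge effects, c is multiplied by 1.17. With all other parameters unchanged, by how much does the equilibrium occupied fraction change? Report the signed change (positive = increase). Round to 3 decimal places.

0.013

Balance c(h−p*) = e gives c = e/(0.817 − 0.22400) = 0.112/0.59300 = 0.18887.
New p* = 0.744 − e/c = 0.744 − 0.11200/0.22098 = 0.23717.
Δp* = 0.23717 − 0.22400 = +0.01317.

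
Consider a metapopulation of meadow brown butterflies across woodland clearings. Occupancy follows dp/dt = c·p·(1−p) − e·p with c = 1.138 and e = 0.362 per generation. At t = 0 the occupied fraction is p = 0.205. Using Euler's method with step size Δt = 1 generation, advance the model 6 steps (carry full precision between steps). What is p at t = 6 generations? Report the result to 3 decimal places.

0.679

Update rule: p ← p + [c·p·(1−p) − e·p]·Δt with Δt = 1.
t = 1: p = 0.20500 + (+0.11126) = 0.31626
t = 2: p = 0.31626 + (+0.13159) = 0.44785
t = 3: p = 0.44785 + (+0.11928) = 0.56713
t = 4: p = 0.56713 + (+0.07407) = 0.64120
t = 5: p = 0.64120 + (+0.02970) = 0.67090
t = 6: p = 0.67090 + (+0.00840) = 0.67930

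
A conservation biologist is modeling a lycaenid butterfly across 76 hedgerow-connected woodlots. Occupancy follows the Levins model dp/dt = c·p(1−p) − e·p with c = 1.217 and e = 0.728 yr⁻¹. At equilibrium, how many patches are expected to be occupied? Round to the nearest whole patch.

p* = 1 − e/c = 1 − 0.728/1.217 = 0.4018.
Expected occupied patches = N × p* = 76 × 0.4018 = 30.54 ≈ 31.

31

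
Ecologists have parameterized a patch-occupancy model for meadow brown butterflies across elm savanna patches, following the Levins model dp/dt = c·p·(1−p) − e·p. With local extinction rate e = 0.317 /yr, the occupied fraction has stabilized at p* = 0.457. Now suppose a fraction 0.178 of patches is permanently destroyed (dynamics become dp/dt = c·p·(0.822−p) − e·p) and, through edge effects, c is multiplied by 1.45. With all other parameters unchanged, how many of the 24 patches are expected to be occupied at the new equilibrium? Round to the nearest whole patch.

11

Balance c(1−p*) = e gives c = e/(1 − 0.45700) = 0.317/0.54300 = 0.58379.
New p* = 0.822 − e/c = 0.822 − 0.31700/0.84650 = 0.44752.
Expected occupied = 24 × 0.44752 = 10.74 ≈ 11.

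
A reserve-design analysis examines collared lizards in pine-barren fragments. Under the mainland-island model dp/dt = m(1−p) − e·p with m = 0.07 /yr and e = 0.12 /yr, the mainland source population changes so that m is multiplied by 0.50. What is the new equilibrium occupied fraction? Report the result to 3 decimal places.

Before: p* = 0.07/(0.07+0.12) = 0.3684.
After: m = 0.035, e = 0.12; p* = 0.035/0.1550 = 0.2258.

0.226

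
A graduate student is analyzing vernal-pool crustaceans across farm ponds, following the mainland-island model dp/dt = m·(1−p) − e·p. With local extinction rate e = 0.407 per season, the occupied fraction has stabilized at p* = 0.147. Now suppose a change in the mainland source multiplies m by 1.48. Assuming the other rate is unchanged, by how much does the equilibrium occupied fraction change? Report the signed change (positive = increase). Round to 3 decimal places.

0.056

Balance m(1−p*) = e·p* gives m = e·p*/(1−p*) = 0.407×0.14700/0.85300 = 0.07014.
New p* = m/(m+e) = 0.10381/(0.10381+0.40700) = 0.20323.
Δp* = 0.20323 − 0.14700 = +0.05623.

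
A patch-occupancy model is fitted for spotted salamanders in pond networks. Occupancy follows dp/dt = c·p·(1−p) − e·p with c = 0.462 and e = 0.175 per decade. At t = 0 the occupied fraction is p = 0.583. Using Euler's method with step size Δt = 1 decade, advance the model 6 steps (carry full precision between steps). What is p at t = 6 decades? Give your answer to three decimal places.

Update rule: p ← p + [c·p·(1−p) − e·p]·Δt with Δt = 1.
  1  |  dp/dt·Δt = +0.010292  |  p_1 = 0.593292
  2  |  dp/dt·Δt = +0.007653  |  p_2 = 0.600945
  3  |  dp/dt·Δt = +0.005627  |  p_3 = 0.606572
  4  |  dp/dt·Δt = +0.004103  |  p_4 = 0.610675
  5  |  dp/dt·Δt = +0.002973  |  p_5 = 0.613648
  6  |  dp/dt·Δt = +0.002145  |  p_6 = 0.615792

0.616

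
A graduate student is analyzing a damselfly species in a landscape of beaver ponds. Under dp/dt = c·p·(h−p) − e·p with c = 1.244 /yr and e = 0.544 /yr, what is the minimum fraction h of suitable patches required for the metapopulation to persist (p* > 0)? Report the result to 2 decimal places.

p* = h − e/c is positive only when h > e/c.
h_min = e/c = 0.544/1.244 = 0.4373.

0.44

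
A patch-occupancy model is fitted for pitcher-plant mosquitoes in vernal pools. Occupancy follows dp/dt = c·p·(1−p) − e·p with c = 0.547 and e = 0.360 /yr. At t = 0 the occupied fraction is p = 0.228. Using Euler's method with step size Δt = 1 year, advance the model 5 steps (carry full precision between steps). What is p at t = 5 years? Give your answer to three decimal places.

0.288

Update rule: p ← p + [c·p·(1−p) − e·p]·Δt with Δt = 1.
t = 1: p = 0.22800 + (+0.01420) = 0.24220
t = 2: p = 0.24220 + (+0.01320) = 0.25540
t = 3: p = 0.25540 + (+0.01208) = 0.26748
t = 4: p = 0.26748 + (+0.01088) = 0.27837
t = 5: p = 0.27837 + (+0.00967) = 0.28804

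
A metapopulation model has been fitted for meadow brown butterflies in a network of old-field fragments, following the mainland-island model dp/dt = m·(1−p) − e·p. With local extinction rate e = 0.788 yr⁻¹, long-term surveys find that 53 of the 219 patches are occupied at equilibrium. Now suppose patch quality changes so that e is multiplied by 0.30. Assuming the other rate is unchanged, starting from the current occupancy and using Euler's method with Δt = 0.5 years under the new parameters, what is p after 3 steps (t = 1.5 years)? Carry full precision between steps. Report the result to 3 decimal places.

0.397

Observed p* = 53/219 = 0.24201.
Balance m(1−p*) = e·p* gives m = e·p*/(1−p*) = 0.788×0.24201/0.75799 = 0.25159.
Starting from p₀ = 0.24201; update p ← p + (dp/dt)·Δt with the new parameters.
t = 0.5: p = 0.24201 + (+0.06675) = 0.30876
t = 1: p = 0.30876 + (+0.05046) = 0.35922
t = 1.5: p = 0.35922 + (+0.03815) = 0.39736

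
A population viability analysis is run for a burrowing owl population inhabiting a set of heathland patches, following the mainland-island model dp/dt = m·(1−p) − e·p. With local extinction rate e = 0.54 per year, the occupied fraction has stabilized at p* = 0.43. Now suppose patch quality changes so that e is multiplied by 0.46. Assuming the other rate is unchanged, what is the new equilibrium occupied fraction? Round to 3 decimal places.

0.621

Balance m(1−p*) = e·p* gives m = e·p*/(1−p*) = 0.54×0.43000/0.57000 = 0.40737.
New p* = m/(m+e) = 0.40737/(0.40737+0.24840) = 0.62121.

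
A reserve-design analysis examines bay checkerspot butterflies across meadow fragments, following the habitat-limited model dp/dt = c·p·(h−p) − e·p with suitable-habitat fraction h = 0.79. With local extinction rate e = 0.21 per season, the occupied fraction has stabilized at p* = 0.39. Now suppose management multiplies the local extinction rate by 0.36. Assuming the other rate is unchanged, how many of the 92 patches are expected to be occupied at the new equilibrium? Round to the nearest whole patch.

59

Balance c(h−p*) = e gives c = e/(0.79 − 0.39000) = 0.21/0.40000 = 0.52500.
New p* = 0.79 − e/c = 0.79 − 0.07560/0.52500 = 0.64600.
Expected occupied = 92 × 0.64600 = 59.43 ≈ 59.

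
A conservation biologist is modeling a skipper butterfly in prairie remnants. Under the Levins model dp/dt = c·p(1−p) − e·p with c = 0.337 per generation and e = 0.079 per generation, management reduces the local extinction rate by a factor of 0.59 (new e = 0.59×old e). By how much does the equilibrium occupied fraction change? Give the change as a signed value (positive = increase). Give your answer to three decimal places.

Before: p* = 1 − 0.079/0.337 = 0.7656.
After the change, c = 0.337, e = 0.04661, so p* = 1 − 0.04661/0.337 = 0.8617.
Δp* = 0.8617 − 0.7656 = +0.0961.

0.096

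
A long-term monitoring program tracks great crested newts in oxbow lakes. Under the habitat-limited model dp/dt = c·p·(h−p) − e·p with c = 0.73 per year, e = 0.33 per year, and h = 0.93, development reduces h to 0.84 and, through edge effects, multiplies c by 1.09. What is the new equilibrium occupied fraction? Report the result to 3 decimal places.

Before: p* = h − e/c = 0.93 − 0.33/0.73 = 0.93 − 0.4521 = 0.4779.
After: c = 0.7957, e = 0.33, h = 0.84; p* = 0.84 − 0.33/0.7957 = 0.4253.

0.425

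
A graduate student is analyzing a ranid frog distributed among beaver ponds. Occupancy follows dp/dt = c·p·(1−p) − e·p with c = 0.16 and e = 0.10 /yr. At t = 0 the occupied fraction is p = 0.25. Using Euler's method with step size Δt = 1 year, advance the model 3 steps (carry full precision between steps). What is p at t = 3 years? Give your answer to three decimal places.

0.265

Update rule: p ← p + [c·p·(1−p) − e·p]·Δt with Δt = 1.
step 1: Δp = +0.00500, p = 0.25500
step 2: Δp = +0.00490, p = 0.25990
step 3: Δp = +0.00479, p = 0.26468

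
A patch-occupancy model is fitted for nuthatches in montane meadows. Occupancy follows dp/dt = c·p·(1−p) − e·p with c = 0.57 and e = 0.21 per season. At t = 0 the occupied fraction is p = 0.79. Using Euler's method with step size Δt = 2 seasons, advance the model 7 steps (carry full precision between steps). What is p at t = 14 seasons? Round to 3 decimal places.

0.632

Update rule: p ← p + [c·p·(1−p) − e·p]·Δt with Δt = 2.
step 1: Δp = -0.14267, p = 0.64733
step 2: Δp = -0.01162, p = 0.63571
step 3: Δp = -0.00299, p = 0.63271
step 4: Δp = -0.00082, p = 0.63190
step 5: Δp = -0.00023, p = 0.63167
step 6: Δp = -0.00006, p = 0.63160
step 7: Δp = -0.00002, p = 0.63159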